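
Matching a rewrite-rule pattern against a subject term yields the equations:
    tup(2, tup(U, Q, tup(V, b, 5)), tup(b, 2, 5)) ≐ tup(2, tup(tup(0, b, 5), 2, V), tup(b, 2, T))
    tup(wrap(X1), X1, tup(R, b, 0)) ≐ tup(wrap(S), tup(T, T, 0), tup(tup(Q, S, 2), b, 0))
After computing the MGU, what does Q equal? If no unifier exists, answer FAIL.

Decompose tup/3: 2 ≐ 2,  tup(U, Q, tup(V, b, 5)) ≐ tup(tup(0, b, 5), 2, V),  tup(b, 2, 5) ≐ tup(b, 2, T).
Delete trivial equation 2 ≐ 2.
Decompose tup/3: U ≐ tup(0, b, 5),  Q ≐ 2,  tup(V, b, 5) ≐ V.
Bind U := tup(0, b, 5); no other remaining equation mentions U.
Bind Q := 2; substituting into the one remaining equation that mentions Q gives: tup(wrap(X1), X1, tup(R, b, 0)) ≐ tup(wrap(S), tup(T, T, 0), tup(tup(2, S, 2), b, 0)).
Occurs check fails: V occurs in tup(V, b, 5); the equation V ≐ tup(V, b, 5) has no finite solution.

FAIL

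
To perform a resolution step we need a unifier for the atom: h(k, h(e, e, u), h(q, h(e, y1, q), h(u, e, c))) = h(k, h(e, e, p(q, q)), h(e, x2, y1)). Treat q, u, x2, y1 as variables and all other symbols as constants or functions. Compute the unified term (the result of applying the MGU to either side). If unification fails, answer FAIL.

Decompose h/3: k = k,  h(e, e, u) = h(e, e, p(q, q)),  h(q, h(e, y1, q), h(u, e, c)) = h(e, x2, y1).
Delete trivial equation k = k.
Decompose h/3: e = e,  e = e,  u = p(q, q).
Delete trivial equation e = e.
Delete trivial equation e = e.
Bind u := p(q, q); substituting into the remaining equation gives: h(q, h(e, y1, q), h(p(q, q), e, c)) = h(e, x2, y1).
Decompose h/3: q = e,  h(e, y1, q) = x2,  h(p(q, q), e, c) = y1.
Bind q := e; substituting into the remaining equations gives: h(e, y1, e) = x2,  h(p(e, e), e, c) = y1. Substituting into the earlier binding gives u := p(e, e).
Bind x2 := h(e, y1, e); no other remaining equation mentions x2.
Bind y1 := h(p(e, e), e, c). Substituting into the earlier binding gives x2 := h(e, h(p(e, e), e, c), e).
Applying the MGU to either side gives h(k, h(e, e, p(e, e)), h(e, h(e, h(p(e, e), e, c), e), h(p(e, e), e, c))).

h(k, h(e, e, p(e, e)), h(e, h(e, h(p(e, e), e, c), e), h(p(e, e), e, c)))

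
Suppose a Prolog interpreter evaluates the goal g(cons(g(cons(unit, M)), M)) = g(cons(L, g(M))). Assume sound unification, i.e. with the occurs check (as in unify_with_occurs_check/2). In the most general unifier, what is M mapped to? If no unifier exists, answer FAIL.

FAIL

Decompose g/1: cons(g(cons(unit, M)), M) = cons(L, g(M)).
Decompose cons/2: g(cons(unit, M)) = L,  M = g(M).
Bind L := g(cons(unit, M)); no other remaining equation mentions L.
Occurs check fails: M occurs in g(M); the equation M = g(M) has no finite solution.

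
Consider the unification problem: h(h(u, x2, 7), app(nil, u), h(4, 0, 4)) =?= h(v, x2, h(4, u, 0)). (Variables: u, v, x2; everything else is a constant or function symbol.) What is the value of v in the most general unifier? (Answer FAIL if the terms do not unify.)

Decompose h/3: h(u, x2, 7) =?= v,  app(nil, u) =?= x2,  h(4, 0, 4) =?= h(4, u, 0).
Bind v := h(u, x2, 7); no other remaining equation mentions v.
Bind x2 := app(nil, u); no other remaining equation mentions x2. Substituting into the earlier binding gives v := h(u, app(nil, u), 7).
Decompose h/3: 4 =?= 4,  0 =?= u,  4 =?= 0.
Delete trivial equation 4 =?= 4.
Bind u := 0; no other remaining equation mentions u. Substituting into the earlier bindings gives v := h(0, app(nil, 0), 7), x2 := app(nil, 0).
Clash: constants 4 and 0 differ; no unifier exists.

FAIL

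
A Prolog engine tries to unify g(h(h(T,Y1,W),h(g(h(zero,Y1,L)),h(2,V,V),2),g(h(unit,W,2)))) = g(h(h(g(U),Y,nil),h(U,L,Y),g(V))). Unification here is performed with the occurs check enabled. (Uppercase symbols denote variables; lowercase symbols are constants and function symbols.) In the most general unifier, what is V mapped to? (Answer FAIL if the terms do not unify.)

Decompose g/1: h(h(T,Y1,W),h(g(h(zero,Y1,L)),h(2,V,V),2),g(h(unit,W,2))) = h(h(g(U),Y,nil),h(U,L,Y),g(V)).
Decompose h/3: h(T,Y1,W) = h(g(U),Y,nil),  h(g(h(zero,Y1,L)),h(2,V,V),2) = h(U,L,Y),  g(h(unit,W,2)) = g(V).
Decompose h/3: T = g(U),  Y1 = Y,  W = nil.
Bind T := g(U); no other remaining equation mentions T.
Bind Y1 := Y; substituting into the one remaining equation that mentions Y1 gives: h(g(h(zero,Y,L)),h(2,V,V),2) = h(U,L,Y).
Bind W := nil; substituting into the one remaining equation that mentions W gives: g(h(unit,nil,2)) = g(V).
Decompose h/3: g(h(zero,Y,L)) = U,  h(2,V,V) = L,  2 = Y.
Bind U := g(h(zero,Y,L)); no other remaining equation mentions U. Substituting into the earlier binding gives T := g(g(h(zero,Y,L))).
Bind L := h(2,V,V); no other remaining equation mentions L. Substituting into the earlier bindings gives T := g(g(h(zero,Y,h(2,V,V)))), U := g(h(zero,Y,h(2,V,V))).
Bind Y := 2; no other remaining equation mentions Y. Substituting into the earlier bindings gives T := g(g(h(zero,2,h(2,V,V)))), Y1 := 2, U := g(h(zero,2,h(2,V,V))).
Decompose g/1: h(unit,nil,2) = V.
Bind V := h(unit,nil,2). Substituting into the earlier bindings gives T := g(g(h(zero,2,h(2,h(unit,nil,2),h(unit,nil,2))))), U := g(h(zero,2,h(2,h(unit,nil,2),h(unit,nil,2)))), L := h(2,h(unit,nil,2),h(unit,nil,2)).
MGU = { T -> g(g(h(zero,2,h(2,h(unit,nil,2),h(unit,nil,2))))), Y1 -> 2, W -> nil, U -> g(h(zero,2,h(2,h(unit,nil,2),h(unit,nil,2)))), L -> h(2,h(unit,nil,2),h(unit,nil,2)), Y -> 2, V -> h(unit,nil,2) }, so V -> h(unit,nil,2).

h(unit,nil,2)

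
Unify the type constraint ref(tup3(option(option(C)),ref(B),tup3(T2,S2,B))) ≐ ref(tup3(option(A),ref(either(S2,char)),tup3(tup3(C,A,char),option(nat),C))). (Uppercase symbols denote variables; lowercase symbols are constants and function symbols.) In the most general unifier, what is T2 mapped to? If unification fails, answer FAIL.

tup3(either(option(nat),char),option(either(option(nat),char)),char)

Decompose ref/1: tup3(option(option(C)),ref(B),tup3(T2,S2,B)) ≐ tup3(option(A),ref(either(S2,char)),tup3(tup3(C,A,char),option(nat),C)).
Decompose tup3/3: option(option(C)) ≐ option(A),  ref(B) ≐ ref(either(S2,char)),  tup3(T2,S2,B) ≐ tup3(tup3(C,A,char),option(nat),C).
Decompose option/1: option(C) ≐ A.
Bind A := option(C); substituting into the one remaining equation that mentions A gives: tup3(T2,S2,B) ≐ tup3(tup3(C,option(C),char),option(nat),C).
Decompose ref/1: B ≐ either(S2,char).
Bind B := either(S2,char); substituting into the remaining equation gives: tup3(T2,S2,either(S2,char)) ≐ tup3(tup3(C,option(C),char),option(nat),C).
Decompose tup3/3: T2 ≐ tup3(C,option(C),char),  S2 ≐ option(nat),  either(S2,char) ≐ C.
Bind T2 := tup3(C,option(C),char); no other remaining equation mentions T2.
Bind S2 := option(nat); substituting into the remaining equation gives: either(option(nat),char) ≐ C. Substituting into the earlier binding gives B := either(option(nat),char).
Bind C := either(option(nat),char). Substituting into the earlier bindings gives A := option(either(option(nat),char)), T2 := tup3(either(option(nat),char),option(either(option(nat),char)),char).
MGU = { A ↦ option(either(option(nat),char)), B ↦ either(option(nat),char), T2 ↦ tup3(either(option(nat),char),option(either(option(nat),char)),char), S2 ↦ option(nat), C ↦ either(option(nat),char) }, so T2 ↦ tup3(either(option(nat),char),option(either(option(nat),char)),char).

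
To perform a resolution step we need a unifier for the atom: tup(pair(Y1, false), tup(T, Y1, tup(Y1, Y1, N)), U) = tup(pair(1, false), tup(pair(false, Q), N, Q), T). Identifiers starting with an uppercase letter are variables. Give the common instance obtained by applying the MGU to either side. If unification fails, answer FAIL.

tup(pair(1, false), tup(pair(false, tup(1, 1, 1)), 1, tup(1, 1, 1)), pair(false, tup(1, 1, 1)))

Decompose tup/3: pair(Y1, false) = pair(1, false),  tup(T, Y1, tup(Y1, Y1, N)) = tup(pair(false, Q), N, Q),  U = T.
Decompose pair/2: Y1 = 1,  false = false.
Bind Y1 := 1; substituting into the one remaining equation that mentions Y1 gives: tup(T, 1, tup(1, 1, N)) = tup(pair(false, Q), N, Q).
Delete trivial equation false = false.
Decompose tup/3: T = pair(false, Q),  1 = N,  tup(1, 1, N) = Q.
Bind T := pair(false, Q); substituting into the one remaining equation that mentions T gives: U = pair(false, Q).
Bind N := 1; substituting into the one remaining equation that mentions N gives: tup(1, 1, 1) = Q.
Bind Q := tup(1, 1, 1); substituting into the remaining equation gives: U = pair(false, tup(1, 1, 1)). Substituting into the earlier binding gives T := pair(false, tup(1, 1, 1)).
Bind U := pair(false, tup(1, 1, 1)).
Applying the MGU to either side gives tup(pair(1, false), tup(pair(false, tup(1, 1, 1)), 1, tup(1, 1, 1)), pair(false, tup(1, 1, 1))).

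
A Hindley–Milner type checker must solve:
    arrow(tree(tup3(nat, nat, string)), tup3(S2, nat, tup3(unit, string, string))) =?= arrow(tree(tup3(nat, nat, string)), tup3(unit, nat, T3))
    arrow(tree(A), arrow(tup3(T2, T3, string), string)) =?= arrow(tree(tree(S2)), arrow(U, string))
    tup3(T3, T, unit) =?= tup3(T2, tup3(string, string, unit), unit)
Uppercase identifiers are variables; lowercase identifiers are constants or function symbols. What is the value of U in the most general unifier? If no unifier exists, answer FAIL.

tup3(tup3(unit, string, string), tup3(unit, string, string), string)

Decompose arrow/2: tree(tup3(nat, nat, string)) =?= tree(tup3(nat, nat, string)),  tup3(S2, nat, tup3(unit, string, string)) =?= tup3(unit, nat, T3).
Delete trivial equation tree(tup3(nat, nat, string)) =?= tree(tup3(nat, nat, string)).
Decompose tup3/3: S2 =?= unit,  nat =?= nat,  tup3(unit, string, string) =?= T3.
Bind S2 := unit; substituting into the one remaining equation that mentions S2 gives: arrow(tree(A), arrow(tup3(T2, T3, string), string)) =?= arrow(tree(tree(unit)), arrow(U, string)).
Delete trivial equation nat =?= nat.
Bind T3 := tup3(unit, string, string); substituting into the remaining equations gives: arrow(tree(A), arrow(tup3(T2, tup3(unit, string, string), string), string)) =?= arrow(tree(tree(unit)), arrow(U, string)),  tup3(tup3(unit, string, string), T, unit) =?= tup3(T2, tup3(string, string, unit), unit).
Decompose arrow/2: tree(A) =?= tree(tree(unit)),  arrow(tup3(T2, tup3(unit, string, string), string), string) =?= arrow(U, string).
Decompose tree/1: A =?= tree(unit).
Bind A := tree(unit); no other remaining equation mentions A.
Decompose arrow/2: tup3(T2, tup3(unit, string, string), string) =?= U,  string =?= string.
Bind U := tup3(T2, tup3(unit, string, string), string); no other remaining equation mentions U.
Delete trivial equation string =?= string.
Decompose tup3/3: tup3(unit, string, string) =?= T2,  T =?= tup3(string, string, unit),  unit =?= unit.
Bind T2 := tup3(unit, string, string); no other remaining equation mentions T2. Substituting into the earlier binding gives U := tup3(tup3(unit, string, string), tup3(unit, string, string), string).
Bind T := tup3(string, string, unit); no other remaining equation mentions T.
Delete trivial equation unit =?= unit.
MGU = { S2 ↦ unit, T3 ↦ tup3(unit, string, string), A ↦ tree(unit), U ↦ tup3(tup3(unit, string, string), tup3(unit, string, string), string), T2 ↦ tup3(unit, string, string), T ↦ tup3(string, string, unit) }, so U ↦ tup3(tup3(unit, string, string), tup3(unit, string, string), string).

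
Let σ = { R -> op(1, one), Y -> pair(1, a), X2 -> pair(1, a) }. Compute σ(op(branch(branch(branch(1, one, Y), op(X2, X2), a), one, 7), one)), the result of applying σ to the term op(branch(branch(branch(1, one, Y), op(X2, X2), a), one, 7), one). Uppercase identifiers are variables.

Replace each occurrence of Y with pair(1, a).
Replace each occurrence of X2 with pair(1, a).
Result: op(branch(branch(branch(1, one, pair(1, a)), op(pair(1, a), pair(1, a)), a), one, 7), one).

op(branch(branch(branch(1, one, pair(1, a)), op(pair(1, a), pair(1, a)), a), one, 7), one)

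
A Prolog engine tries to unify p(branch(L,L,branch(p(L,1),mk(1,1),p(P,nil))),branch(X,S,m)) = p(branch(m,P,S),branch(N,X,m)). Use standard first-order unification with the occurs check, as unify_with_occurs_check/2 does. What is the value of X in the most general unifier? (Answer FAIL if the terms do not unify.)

branch(p(m,1),mk(1,1),p(m,nil))

Decompose p/2: branch(L,L,branch(p(L,1),mk(1,1),p(P,nil))) = branch(m,P,S),  branch(X,S,m) = branch(N,X,m).
Decompose branch/3: L = m,  L = P,  branch(p(L,1),mk(1,1),p(P,nil)) = S.
Bind L := m; substituting into the 2 remaining equations that mention L gives: m = P,  branch(p(m,1),mk(1,1),p(P,nil)) = S.
Bind P := m; substituting into the one remaining equation that mentions P gives: branch(p(m,1),mk(1,1),p(m,nil)) = S.
Bind S := branch(p(m,1),mk(1,1),p(m,nil)); substituting into the remaining equation gives: branch(X,branch(p(m,1),mk(1,1),p(m,nil)),m) = branch(N,X,m).
Decompose branch/3: X = N,  branch(p(m,1),mk(1,1),p(m,nil)) = X,  m = m.
Bind X := N; substituting into the one remaining equation that mentions X gives: branch(p(m,1),mk(1,1),p(m,nil)) = N.
Bind N := branch(p(m,1),mk(1,1),p(m,nil)); no other remaining equation mentions N. Substituting into the earlier binding gives X := branch(p(m,1),mk(1,1),p(m,nil)).
Delete trivial equation m = m.
MGU = { L ↦ m, P ↦ m, S ↦ branch(p(m,1),mk(1,1),p(m,nil)), X ↦ branch(p(m,1),mk(1,1),p(m,nil)), N ↦ branch(p(m,1),mk(1,1),p(m,nil)) }, so X ↦ branch(p(m,1),mk(1,1),p(m,nil)).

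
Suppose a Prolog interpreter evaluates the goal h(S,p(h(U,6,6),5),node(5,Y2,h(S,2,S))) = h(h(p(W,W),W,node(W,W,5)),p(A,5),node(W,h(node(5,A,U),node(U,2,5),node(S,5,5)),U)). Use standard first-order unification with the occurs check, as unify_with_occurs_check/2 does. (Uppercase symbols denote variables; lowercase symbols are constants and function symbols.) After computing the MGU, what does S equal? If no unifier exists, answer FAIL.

h(p(5,5),5,node(5,5,5))

Decompose h/3: S = h(p(W,W),W,node(W,W,5)),  p(h(U,6,6),5) = p(A,5),  node(5,Y2,h(S,2,S)) = node(W,h(node(5,A,U),node(U,2,5),node(S,5,5)),U).
Bind S := h(p(W,W),W,node(W,W,5)); substituting into the one remaining equation that mentions S gives: node(5,Y2,h(h(p(W,W),W,node(W,W,5)),2,h(p(W,W),W,node(W,W,5)))) = node(W,h(node(5,A,U),node(U,2,5),node(h(p(W,W),W,node(W,W,5)),5,5)),U).
Decompose p/2: h(U,6,6) = A,  5 = 5.
Bind A := h(U,6,6); substituting into the one remaining equation that mentions A gives: node(5,Y2,h(h(p(W,W),W,node(W,W,5)),2,h(p(W,W),W,node(W,W,5)))) = node(W,h(node(5,h(U,6,6),U),node(U,2,5),node(h(p(W,W),W,node(W,W,5)),5,5)),U).
Delete trivial equation 5 = 5.
Decompose node/3: 5 = W,  Y2 = h(node(5,h(U,6,6),U),node(U,2,5),node(h(p(W,W),W,node(W,W,5)),5,5)),  h(h(p(W,W),W,node(W,W,5)),2,h(p(W,W),W,node(W,W,5))) = U.
Bind W := 5; substituting into the remaining equations gives: Y2 = h(node(5,h(U,6,6),U),node(U,2,5),node(h(p(5,5),5,node(5,5,5)),5,5)),  h(h(p(5,5),5,node(5,5,5)),2,h(p(5,5),5,node(5,5,5))) = U. Substituting into the earlier binding gives S := h(p(5,5),5,node(5,5,5)).
Bind Y2 := h(node(5,h(U,6,6),U),node(U,2,5),node(h(p(5,5),5,node(5,5,5)),5,5)); no other remaining equation mentions Y2.
Bind U := h(h(p(5,5),5,node(5,5,5)),2,h(p(5,5),5,node(5,5,5))). Substituting into the earlier bindings gives A := h(h(h(p(5,5),5,node(5,5,5)),2,h(p(5,5),5,node(5,5,5))),6,6), Y2 := h(node(5,h(h(h(p(5,5),5,node(5,5,5)),2,h(p(5,5),5,node(5,5,5))),6,6),h(h(p(5,5),5,node(5,5,5)),2,h(p(5,5),5,node(5,5,5)))),node(h(h(p(5,5),5,node(5,5,5)),2,h(p(5,5),5,node(5,5,5))),2,5),node(h(p(5,5),5,node(5,5,5)),5,5)).
MGU = { S ↦ h(p(5,5),5,node(5,5,5)), A ↦ h(h(h(p(5,5),5,node(5,5,5)),2,h(p(5,5),5,node(5,5,5))),6,6), W ↦ 5, Y2 ↦ h(node(5,h(h(h(p(5,5),5,node(5,5,5)),2,h(p(5,5),5,node(5,5,5))),6,6),h(h(p(5,5),5,node(5,5,5)),2,h(p(5,5),5,node(5,5,5)))),node(h(h(p(5,5),5,node(5,5,5)),2,h(p(5,5),5,node(5,5,5))),2,5),node(h(p(5,5),5,node(5,5,5)),5,5)), U ↦ h(h(p(5,5),5,node(5,5,5)),2,h(p(5,5),5,node(5,5,5))) }, so S ↦ h(p(5,5),5,node(5,5,5)).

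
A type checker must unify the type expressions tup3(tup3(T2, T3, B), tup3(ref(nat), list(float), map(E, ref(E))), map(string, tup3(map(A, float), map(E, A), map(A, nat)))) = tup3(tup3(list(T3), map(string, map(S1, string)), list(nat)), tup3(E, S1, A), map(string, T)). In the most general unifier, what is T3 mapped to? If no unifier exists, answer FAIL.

Decompose tup3/3: tup3(T2, T3, B) = tup3(list(T3), map(string, map(S1, string)), list(nat)),  tup3(ref(nat), list(float), map(E, ref(E))) = tup3(E, S1, A),  map(string, tup3(map(A, float), map(E, A), map(A, nat))) = map(string, T).
Decompose tup3/3: T2 = list(T3),  T3 = map(string, map(S1, string)),  B = list(nat).
Bind T2 := list(T3); no other remaining equation mentions T2.
Bind T3 := map(string, map(S1, string)); no other remaining equation mentions T3. Substituting into the earlier binding gives T2 := list(map(string, map(S1, string))).
Bind B := list(nat); no other remaining equation mentions B.
Decompose tup3/3: ref(nat) = E,  list(float) = S1,  map(E, ref(E)) = A.
Bind E := ref(nat); substituting into the 2 remaining equations that mention E gives: map(ref(nat), ref(ref(nat))) = A,  map(string, tup3(map(A, float), map(ref(nat), A), map(A, nat))) = map(string, T).
Bind S1 := list(float); no other remaining equation mentions S1. Substituting into the earlier bindings gives T2 := list(map(string, map(list(float), string))), T3 := map(string, map(list(float), string)).
Bind A := map(ref(nat), ref(ref(nat))); substituting into the remaining equation gives: map(string, tup3(map(map(ref(nat), ref(ref(nat))), float), map(ref(nat), map(ref(nat), ref(ref(nat)))), map(map(ref(nat), ref(ref(nat))), nat))) = map(string, T).
Decompose map/2: string = string,  tup3(map(map(ref(nat), ref(ref(nat))), float), map(ref(nat), map(ref(nat), ref(ref(nat)))), map(map(ref(nat), ref(ref(nat))), nat)) = T.
Delete trivial equation string = string.
Bind T := tup3(map(map(ref(nat), ref(ref(nat))), float), map(ref(nat), map(ref(nat), ref(ref(nat)))), map(map(ref(nat), ref(ref(nat))), nat)).
MGU = { T2 ↦ list(map(string, map(list(float), string))), T3 ↦ map(string, map(list(float), string)), B ↦ list(nat), E ↦ ref(nat), S1 ↦ list(float), A ↦ map(ref(nat), ref(ref(nat))), T ↦ tup3(map(map(ref(nat), ref(ref(nat))), float), map(ref(nat), map(ref(nat), ref(ref(nat)))), map(map(ref(nat), ref(ref(nat))), nat)) }, so T3 ↦ map(string, map(list(float), string)).

map(string, map(list(float), string))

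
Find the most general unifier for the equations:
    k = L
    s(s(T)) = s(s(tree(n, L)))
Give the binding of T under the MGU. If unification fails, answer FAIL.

Bind L := k; substituting into the remaining equation gives: s(s(T)) = s(s(tree(n, k))).
Decompose s/1: s(T) = s(tree(n, k)).
Decompose s/1: T = tree(n, k).
Bind T := tree(n, k).
MGU = { L -> k, T -> tree(n, k) }, so T -> tree(n, k).

tree(n, k)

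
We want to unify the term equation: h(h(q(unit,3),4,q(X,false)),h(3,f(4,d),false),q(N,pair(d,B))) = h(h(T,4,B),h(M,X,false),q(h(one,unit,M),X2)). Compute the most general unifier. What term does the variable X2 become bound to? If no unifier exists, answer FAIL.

pair(d,q(f(4,d),false))

Decompose h/3: h(q(unit,3),4,q(X,false)) = h(T,4,B),  h(3,f(4,d),false) = h(M,X,false),  q(N,pair(d,B)) = q(h(one,unit,M),X2).
Decompose h/3: q(unit,3) = T,  4 = 4,  q(X,false) = B.
Bind T := q(unit,3); no other remaining equation mentions T.
Delete trivial equation 4 = 4.
Bind B := q(X,false); substituting into the one remaining equation that mentions B gives: q(N,pair(d,q(X,false))) = q(h(one,unit,M),X2).
Decompose h/3: 3 = M,  f(4,d) = X,  false = false.
Bind M := 3; substituting into the one remaining equation that mentions M gives: q(N,pair(d,q(X,false))) = q(h(one,unit,3),X2).
Bind X := f(4,d); substituting into the one remaining equation that mentions X gives: q(N,pair(d,q(f(4,d),false))) = q(h(one,unit,3),X2). Substituting into the earlier binding gives B := q(f(4,d),false).
Delete trivial equation false = false.
Decompose q/2: N = h(one,unit,3),  pair(d,q(f(4,d),false)) = X2.
Bind N := h(one,unit,3); no other remaining equation mentions N.
Bind X2 := pair(d,q(f(4,d),false)).
MGU = { T ↦ q(unit,3), B ↦ q(f(4,d),false), M ↦ 3, X ↦ f(4,d), N ↦ h(one,unit,3), X2 ↦ pair(d,q(f(4,d),false)) }, so X2 ↦ pair(d,q(f(4,d),false)).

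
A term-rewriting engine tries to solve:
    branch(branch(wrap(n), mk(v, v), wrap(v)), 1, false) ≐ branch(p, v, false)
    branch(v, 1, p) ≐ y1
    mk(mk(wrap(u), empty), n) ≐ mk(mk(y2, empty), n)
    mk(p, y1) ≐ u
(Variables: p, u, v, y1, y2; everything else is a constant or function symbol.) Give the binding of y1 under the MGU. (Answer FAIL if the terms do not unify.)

branch(1, 1, branch(wrap(n), mk(1, 1), wrap(1)))

Decompose branch/3: branch(wrap(n), mk(v, v), wrap(v)) ≐ p,  1 ≐ v,  false ≐ false.
Bind p := branch(wrap(n), mk(v, v), wrap(v)); substituting into the 2 remaining equations that mention p gives: branch(v, 1, branch(wrap(n), mk(v, v), wrap(v))) ≐ y1,  mk(branch(wrap(n), mk(v, v), wrap(v)), y1) ≐ u.
Bind v := 1; substituting into the 2 remaining equations that mention v gives: branch(1, 1, branch(wrap(n), mk(1, 1), wrap(1))) ≐ y1,  mk(branch(wrap(n), mk(1, 1), wrap(1)), y1) ≐ u. Substituting into the earlier binding gives p := branch(wrap(n), mk(1, 1), wrap(1)).
Delete trivial equation false ≐ false.
Bind y1 := branch(1, 1, branch(wrap(n), mk(1, 1), wrap(1))); substituting into the one remaining equation that mentions y1 gives: mk(branch(wrap(n), mk(1, 1), wrap(1)), branch(1, 1, branch(wrap(n), mk(1, 1), wrap(1)))) ≐ u.
Decompose mk/2: mk(wrap(u), empty) ≐ mk(y2, empty),  n ≐ n.
Decompose mk/2: wrap(u) ≐ y2,  empty ≐ empty.
Bind y2 := wrap(u); no other remaining equation mentions y2.
Delete trivial equation empty ≐ empty.
Delete trivial equation n ≐ n.
Bind u := mk(branch(wrap(n), mk(1, 1), wrap(1)), branch(1, 1, branch(wrap(n), mk(1, 1), wrap(1)))). Substituting into the earlier binding gives y2 := wrap(mk(branch(wrap(n), mk(1, 1), wrap(1)), branch(1, 1, branch(wrap(n), mk(1, 1), wrap(1))))).
MGU = { p := branch(wrap(n), mk(1, 1), wrap(1)), v := 1, y1 := branch(1, 1, branch(wrap(n), mk(1, 1), wrap(1))), y2 := wrap(mk(branch(wrap(n), mk(1, 1), wrap(1)), branch(1, 1, branch(wrap(n), mk(1, 1), wrap(1))))), u := mk(branch(wrap(n), mk(1, 1), wrap(1)), branch(1, 1, branch(wrap(n), mk(1, 1), wrap(1)))) }, so y1 := branch(1, 1, branch(wrap(n), mk(1, 1), wrap(1))).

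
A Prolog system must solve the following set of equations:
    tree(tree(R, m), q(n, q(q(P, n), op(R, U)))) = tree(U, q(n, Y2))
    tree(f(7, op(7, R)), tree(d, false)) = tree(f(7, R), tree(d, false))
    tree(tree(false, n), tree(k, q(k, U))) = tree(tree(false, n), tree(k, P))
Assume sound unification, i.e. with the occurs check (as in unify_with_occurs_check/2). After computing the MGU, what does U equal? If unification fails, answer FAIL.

FAIL

Decompose tree/2: tree(R, m) = U,  q(n, q(q(P, n), op(R, U))) = q(n, Y2).
Bind U := tree(R, m); substituting into the 2 remaining equations that mention U gives: q(n, q(q(P, n), op(R, tree(R, m)))) = q(n, Y2),  tree(tree(false, n), tree(k, q(k, tree(R, m)))) = tree(tree(false, n), tree(k, P)).
Decompose q/2: n = n,  q(q(P, n), op(R, tree(R, m))) = Y2.
Delete trivial equation n = n.
Bind Y2 := q(q(P, n), op(R, tree(R, m))); no other remaining equation mentions Y2.
Decompose tree/2: f(7, op(7, R)) = f(7, R),  tree(d, false) = tree(d, false).
Decompose f/2: 7 = 7,  op(7, R) = R.
Delete trivial equation 7 = 7.
Occurs check fails: R occurs in op(7, R); the equation R = op(7, R) has no finite solution.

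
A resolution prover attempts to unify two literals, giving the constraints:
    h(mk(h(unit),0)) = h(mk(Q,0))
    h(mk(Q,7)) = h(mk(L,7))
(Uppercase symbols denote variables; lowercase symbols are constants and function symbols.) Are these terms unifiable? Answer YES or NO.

YES

Decompose h/1: mk(h(unit),0) = mk(Q,0).
Decompose mk/2: h(unit) = Q,  0 = 0.
Bind Q := h(unit); substituting into the one remaining equation that mentions Q gives: h(mk(h(unit),7)) = h(mk(L,7)).
Delete trivial equation 0 = 0.
Decompose h/1: mk(h(unit),7) = mk(L,7).
Decompose mk/2: h(unit) = L,  7 = 7.
Bind L := h(unit); no other remaining equation mentions L.
Delete trivial equation 7 = 7.
No equations remain and no clash or occurs-check failure arose, so a unifier exists.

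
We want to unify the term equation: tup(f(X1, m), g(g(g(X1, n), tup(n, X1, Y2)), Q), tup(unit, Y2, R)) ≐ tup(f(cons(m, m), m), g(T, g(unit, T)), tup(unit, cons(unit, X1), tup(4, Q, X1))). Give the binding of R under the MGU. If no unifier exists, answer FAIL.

Decompose tup/3: f(X1, m) ≐ f(cons(m, m), m),  g(g(g(X1, n), tup(n, X1, Y2)), Q) ≐ g(T, g(unit, T)),  tup(unit, Y2, R) ≐ tup(unit, cons(unit, X1), tup(4, Q, X1)).
Decompose f/2: X1 ≐ cons(m, m),  m ≐ m.
Bind X1 := cons(m, m); substituting into the 2 remaining equations that mention X1 gives: g(g(g(cons(m, m), n), tup(n, cons(m, m), Y2)), Q) ≐ g(T, g(unit, T)),  tup(unit, Y2, R) ≐ tup(unit, cons(unit, cons(m, m)), tup(4, Q, cons(m, m))).
Delete trivial equation m ≐ m.
Decompose g/2: g(g(cons(m, m), n), tup(n, cons(m, m), Y2)) ≐ T,  Q ≐ g(unit, T).
Bind T := g(g(cons(m, m), n), tup(n, cons(m, m), Y2)); substituting into the one remaining equation that mentions T gives: Q ≐ g(unit, g(g(cons(m, m), n), tup(n, cons(m, m), Y2))).
Bind Q := g(unit, g(g(cons(m, m), n), tup(n, cons(m, m), Y2))); substituting into the remaining equation gives: tup(unit, Y2, R) ≐ tup(unit, cons(unit, cons(m, m)), tup(4, g(unit, g(g(cons(m, m), n), tup(n, cons(m, m), Y2))), cons(m, m))).
Decompose tup/3: unit ≐ unit,  Y2 ≐ cons(unit, cons(m, m)),  R ≐ tup(4, g(unit, g(g(cons(m, m), n), tup(n, cons(m, m), Y2))), cons(m, m)).
Delete trivial equation unit ≐ unit.
Bind Y2 := cons(unit, cons(m, m)); substituting into the remaining equation gives: R ≐ tup(4, g(unit, g(g(cons(m, m), n), tup(n, cons(m, m), cons(unit, cons(m, m))))), cons(m, m)). Substituting into the earlier bindings gives T := g(g(cons(m, m), n), tup(n, cons(m, m), cons(unit, cons(m, m)))), Q := g(unit, g(g(cons(m, m), n), tup(n, cons(m, m), cons(unit, cons(m, m))))).
Bind R := tup(4, g(unit, g(g(cons(m, m), n), tup(n, cons(m, m), cons(unit, cons(m, m))))), cons(m, m)).
MGU = { X1 ↦ cons(m, m), T ↦ g(g(cons(m, m), n), tup(n, cons(m, m), cons(unit, cons(m, m)))), Q ↦ g(unit, g(g(cons(m, m), n), tup(n, cons(m, m), cons(unit, cons(m, m))))), Y2 ↦ cons(unit, cons(m, m)), R ↦ tup(4, g(unit, g(g(cons(m, m), n), tup(n, cons(m, m), cons(unit, cons(m, m))))), cons(m, m)) }, so R ↦ tup(4, g(unit, g(g(cons(m, m), n), tup(n, cons(m, m), cons(unit, cons(m, m))))), cons(m, m)).

tup(4, g(unit, g(g(cons(m, m), n), tup(n, cons(m, m), cons(unit, cons(m, m))))), cons(m, m))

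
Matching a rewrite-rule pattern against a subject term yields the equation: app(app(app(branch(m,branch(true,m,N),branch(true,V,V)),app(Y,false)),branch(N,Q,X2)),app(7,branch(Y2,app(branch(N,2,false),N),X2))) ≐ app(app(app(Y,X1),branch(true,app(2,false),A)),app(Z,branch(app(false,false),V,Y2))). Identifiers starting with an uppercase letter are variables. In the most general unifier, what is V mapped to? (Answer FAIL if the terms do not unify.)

app(branch(true,2,false),true)

Decompose app/2: app(app(branch(m,branch(true,m,N),branch(true,V,V)),app(Y,false)),branch(N,Q,X2)) ≐ app(app(Y,X1),branch(true,app(2,false),A)),  app(7,branch(Y2,app(branch(N,2,false),N),X2)) ≐ app(Z,branch(app(false,false),V,Y2)).
Decompose app/2: app(branch(m,branch(true,m,N),branch(true,V,V)),app(Y,false)) ≐ app(Y,X1),  branch(N,Q,X2) ≐ branch(true,app(2,false),A).
Decompose app/2: branch(m,branch(true,m,N),branch(true,V,V)) ≐ Y,  app(Y,false) ≐ X1.
Bind Y := branch(m,branch(true,m,N),branch(true,V,V)); substituting into the one remaining equation that mentions Y gives: app(branch(m,branch(true,m,N),branch(true,V,V)),false) ≐ X1.
Bind X1 := app(branch(m,branch(true,m,N),branch(true,V,V)),false); no other remaining equation mentions X1.
Decompose branch/3: N ≐ true,  Q ≐ app(2,false),  X2 ≐ A.
Bind N := true; substituting into the one remaining equation that mentions N gives: app(7,branch(Y2,app(branch(true,2,false),true),X2)) ≐ app(Z,branch(app(false,false),V,Y2)). Substituting into the earlier bindings gives Y := branch(m,branch(true,m,true),branch(true,V,V)), X1 := app(branch(m,branch(true,m,true),branch(true,V,V)),false).
Bind Q := app(2,false); no other remaining equation mentions Q.
Bind X2 := A; substituting into the remaining equation gives: app(7,branch(Y2,app(branch(true,2,false),true),A)) ≐ app(Z,branch(app(false,false),V,Y2)).
Decompose app/2: 7 ≐ Z,  branch(Y2,app(branch(true,2,false),true),A) ≐ branch(app(false,false),V,Y2).
Bind Z := 7; no other remaining equation mentions Z.
Decompose branch/3: Y2 ≐ app(false,false),  app(branch(true,2,false),true) ≐ V,  A ≐ Y2.
Bind Y2 := app(false,false); substituting into the one remaining equation that mentions Y2 gives: A ≐ app(false,false).
Bind V := app(branch(true,2,false),true); no other remaining equation mentions V. Substituting into the earlier bindings gives Y := branch(m,branch(true,m,true),branch(true,app(branch(true,2,false),true),app(branch(true,2,false),true))), X1 := app(branch(m,branch(true,m,true),branch(true,app(branch(true,2,false),true),app(branch(true,2,false),true))),false).
Bind A := app(false,false). Substituting into the earlier binding gives X2 := app(false,false).
MGU = { Y := branch(m,branch(true,m,true),branch(true,app(branch(true,2,false),true),app(branch(true,2,false),true))), X1 := app(branch(m,branch(true,m,true),branch(true,app(branch(true,2,false),true),app(branch(true,2,false),true))),false), N := true, Q := app(2,false), X2 := app(false,false), Z := 7, Y2 := app(false,false), V := app(branch(true,2,false),true), A := app(false,false) }, so V := app(branch(true,2,false),true).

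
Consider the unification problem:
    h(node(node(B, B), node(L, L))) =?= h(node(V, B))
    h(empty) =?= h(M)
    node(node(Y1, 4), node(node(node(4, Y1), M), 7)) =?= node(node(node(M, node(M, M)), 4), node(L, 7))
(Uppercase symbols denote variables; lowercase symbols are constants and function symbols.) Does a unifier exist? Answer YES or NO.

YES

Decompose h/1: node(node(B, B), node(L, L)) =?= node(V, B).
Decompose node/2: node(B, B) =?= V,  node(L, L) =?= B.
Bind V := node(B, B); no other remaining equation mentions V.
Bind B := node(L, L); no other remaining equation mentions B. Substituting into the earlier binding gives V := node(node(L, L), node(L, L)).
Decompose h/1: empty =?= M.
Bind M := empty; substituting into the remaining equation gives: node(node(Y1, 4), node(node(node(4, Y1), empty), 7)) =?= node(node(node(empty, node(empty, empty)), 4), node(L, 7)).
Decompose node/2: node(Y1, 4) =?= node(node(empty, node(empty, empty)), 4),  node(node(node(4, Y1), empty), 7) =?= node(L, 7).
Decompose node/2: Y1 =?= node(empty, node(empty, empty)),  4 =?= 4.
Bind Y1 := node(empty, node(empty, empty)); substituting into the one remaining equation that mentions Y1 gives: node(node(node(4, node(empty, node(empty, empty))), empty), 7) =?= node(L, 7).
Delete trivial equation 4 =?= 4.
Decompose node/2: node(node(4, node(empty, node(empty, empty))), empty) =?= L,  7 =?= 7.
Bind L := node(node(4, node(empty, node(empty, empty))), empty); no other remaining equation mentions L. Substituting into the earlier bindings gives V := node(node(node(node(4, node(empty, node(empty, empty))), empty), node(node(4, node(empty, node(empty, empty))), empty)), node(node(node(4, node(empty, node(empty, empty))), empty), node(node(4, node(empty, node(empty, empty))), empty))), B := node(node(node(4, node(empty, node(empty, empty))), empty), node(node(4, node(empty, node(empty, empty))), empty)).
Delete trivial equation 7 =?= 7.
No equations remain and no clash or occurs-check failure arose, so a unifier exists.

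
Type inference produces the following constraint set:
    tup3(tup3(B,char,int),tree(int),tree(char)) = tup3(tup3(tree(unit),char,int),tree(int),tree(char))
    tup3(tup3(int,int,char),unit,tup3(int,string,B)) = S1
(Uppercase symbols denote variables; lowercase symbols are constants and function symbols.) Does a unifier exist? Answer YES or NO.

Decompose tup3/3: tup3(B,char,int) = tup3(tree(unit),char,int),  tree(int) = tree(int),  tree(char) = tree(char).
Decompose tup3/3: B = tree(unit),  char = char,  int = int.
Bind B := tree(unit); substituting into the one remaining equation that mentions B gives: tup3(tup3(int,int,char),unit,tup3(int,string,tree(unit))) = S1.
Delete trivial equation char = char.
Delete trivial equation int = int.
Delete trivial equation tree(int) = tree(int).
Delete trivial equation tree(char) = tree(char).
Bind S1 := tup3(tup3(int,int,char),unit,tup3(int,string,tree(unit))).
No equations remain and no clash or occurs-check failure arose, so a unifier exists.

YES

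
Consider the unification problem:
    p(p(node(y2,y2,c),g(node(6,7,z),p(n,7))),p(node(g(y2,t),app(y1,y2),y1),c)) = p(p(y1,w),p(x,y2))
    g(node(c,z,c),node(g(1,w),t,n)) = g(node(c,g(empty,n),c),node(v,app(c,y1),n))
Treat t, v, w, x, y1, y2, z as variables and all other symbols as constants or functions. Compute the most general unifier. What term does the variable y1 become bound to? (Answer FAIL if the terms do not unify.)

node(c,c,c)

Decompose p/2: p(node(y2,y2,c),g(node(6,7,z),p(n,7))) = p(y1,w),  p(node(g(y2,t),app(y1,y2),y1),c) = p(x,y2).
Decompose p/2: node(y2,y2,c) = y1,  g(node(6,7,z),p(n,7)) = w.
Bind y1 := node(y2,y2,c); substituting into the 2 remaining equations that mention y1 gives: p(node(g(y2,t),app(node(y2,y2,c),y2),node(y2,y2,c)),c) = p(x,y2),  g(node(c,z,c),node(g(1,w),t,n)) = g(node(c,g(empty,n),c),node(v,app(c,node(y2,y2,c)),n)).
Bind w := g(node(6,7,z),p(n,7)); substituting into the one remaining equation that mentions w gives: g(node(c,z,c),node(g(1,g(node(6,7,z),p(n,7))),t,n)) = g(node(c,g(empty,n),c),node(v,app(c,node(y2,y2,c)),n)).
Decompose p/2: node(g(y2,t),app(node(y2,y2,c),y2),node(y2,y2,c)) = x,  c = y2.
Bind x := node(g(y2,t),app(node(y2,y2,c),y2),node(y2,y2,c)); no other remaining equation mentions x.
Bind y2 := c; substituting into the remaining equation gives: g(node(c,z,c),node(g(1,g(node(6,7,z),p(n,7))),t,n)) = g(node(c,g(empty,n),c),node(v,app(c,node(c,c,c)),n)). Substituting into the earlier bindings gives y1 := node(c,c,c), x := node(g(c,t),app(node(c,c,c),c),node(c,c,c)).
Decompose g/2: node(c,z,c) = node(c,g(empty,n),c),  node(g(1,g(node(6,7,z),p(n,7))),t,n) = node(v,app(c,node(c,c,c)),n).
Decompose node/3: c = c,  z = g(empty,n),  c = c.
Delete trivial equation c = c.
Bind z := g(empty,n); substituting into the one remaining equation that mentions z gives: node(g(1,g(node(6,7,g(empty,n)),p(n,7))),t,n) = node(v,app(c,node(c,c,c)),n). Substituting into the earlier binding gives w := g(node(6,7,g(empty,n)),p(n,7)).
Delete trivial equation c = c.
Decompose node/3: g(1,g(node(6,7,g(empty,n)),p(n,7))) = v,  t = app(c,node(c,c,c)),  n = n.
Bind v := g(1,g(node(6,7,g(empty,n)),p(n,7))); no other remaining equation mentions v.
Bind t := app(c,node(c,c,c)); no other remaining equation mentions t. Substituting into the earlier binding gives x := node(g(c,app(c,node(c,c,c))),app(node(c,c,c),c),node(c,c,c)).
Delete trivial equation n = n.
MGU = { y1 ↦ node(c,c,c), w ↦ g(node(6,7,g(empty,n)),p(n,7)), x ↦ node(g(c,app(c,node(c,c,c))),app(node(c,c,c),c),node(c,c,c)), y2 ↦ c, z ↦ g(empty,n), v ↦ g(1,g(node(6,7,g(empty,n)),p(n,7))), t ↦ app(c,node(c,c,c)) }, so y1 ↦ node(c,c,c).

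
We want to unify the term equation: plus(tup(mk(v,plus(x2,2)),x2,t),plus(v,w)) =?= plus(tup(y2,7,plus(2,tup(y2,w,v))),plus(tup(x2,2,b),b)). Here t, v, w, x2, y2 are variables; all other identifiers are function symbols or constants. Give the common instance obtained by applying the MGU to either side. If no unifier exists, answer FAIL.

plus(tup(mk(tup(7,2,b),plus(7,2)),7,plus(2,tup(mk(tup(7,2,b),plus(7,2)),b,tup(7,2,b)))),plus(tup(7,2,b),b))

Decompose plus/2: tup(mk(v,plus(x2,2)),x2,t) =?= tup(y2,7,plus(2,tup(y2,w,v))),  plus(v,w) =?= plus(tup(x2,2,b),b).
Decompose tup/3: mk(v,plus(x2,2)) =?= y2,  x2 =?= 7,  t =?= plus(2,tup(y2,w,v)).
Bind y2 := mk(v,plus(x2,2)); substituting into the one remaining equation that mentions y2 gives: t =?= plus(2,tup(mk(v,plus(x2,2)),w,v)).
Bind x2 := 7; substituting into the remaining equations gives: t =?= plus(2,tup(mk(v,plus(7,2)),w,v)),  plus(v,w) =?= plus(tup(7,2,b),b). Substituting into the earlier binding gives y2 := mk(v,plus(7,2)).
Bind t := plus(2,tup(mk(v,plus(7,2)),w,v)); no other remaining equation mentions t.
Decompose plus/2: v =?= tup(7,2,b),  w =?= b.
Bind v := tup(7,2,b); no other remaining equation mentions v. Substituting into the earlier bindings gives y2 := mk(tup(7,2,b),plus(7,2)), t := plus(2,tup(mk(tup(7,2,b),plus(7,2)),w,tup(7,2,b))).
Bind w := b. Substituting into the earlier binding gives t := plus(2,tup(mk(tup(7,2,b),plus(7,2)),b,tup(7,2,b))).
Applying the MGU to either side gives plus(tup(mk(tup(7,2,b),plus(7,2)),7,plus(2,tup(mk(tup(7,2,b),plus(7,2)),b,tup(7,2,b)))),plus(tup(7,2,b),b)).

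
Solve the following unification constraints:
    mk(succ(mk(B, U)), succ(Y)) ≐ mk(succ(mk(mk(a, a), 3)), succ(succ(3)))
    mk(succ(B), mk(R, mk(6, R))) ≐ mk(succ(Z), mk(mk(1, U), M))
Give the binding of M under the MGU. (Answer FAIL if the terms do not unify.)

Decompose mk/2: succ(mk(B, U)) ≐ succ(mk(mk(a, a), 3)),  succ(Y) ≐ succ(succ(3)).
Decompose succ/1: mk(B, U) ≐ mk(mk(a, a), 3).
Decompose mk/2: B ≐ mk(a, a),  U ≐ 3.
Bind B := mk(a, a); substituting into the one remaining equation that mentions B gives: mk(succ(mk(a, a)), mk(R, mk(6, R))) ≐ mk(succ(Z), mk(mk(1, U), M)).
Bind U := 3; substituting into the one remaining equation that mentions U gives: mk(succ(mk(a, a)), mk(R, mk(6, R))) ≐ mk(succ(Z), mk(mk(1, 3), M)).
Decompose succ/1: Y ≐ succ(3).
Bind Y := succ(3); no other remaining equation mentions Y.
Decompose mk/2: succ(mk(a, a)) ≐ succ(Z),  mk(R, mk(6, R)) ≐ mk(mk(1, 3), M).
Decompose succ/1: mk(a, a) ≐ Z.
Bind Z := mk(a, a); no other remaining equation mentions Z.
Decompose mk/2: R ≐ mk(1, 3),  mk(6, R) ≐ M.
Bind R := mk(1, 3); substituting into the remaining equation gives: mk(6, mk(1, 3)) ≐ M.
Bind M := mk(6, mk(1, 3)).
MGU = { B ↦ mk(a, a), U ↦ 3, Y ↦ succ(3), Z ↦ mk(a, a), R ↦ mk(1, 3), M ↦ mk(6, mk(1, 3)) }, so M ↦ mk(6, mk(1, 3)).

mk(6, mk(1, 3))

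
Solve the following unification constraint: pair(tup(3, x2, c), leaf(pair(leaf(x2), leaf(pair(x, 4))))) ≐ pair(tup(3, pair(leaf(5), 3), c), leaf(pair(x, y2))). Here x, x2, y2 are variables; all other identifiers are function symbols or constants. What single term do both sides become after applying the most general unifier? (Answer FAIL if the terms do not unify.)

pair(tup(3, pair(leaf(5), 3), c), leaf(pair(leaf(pair(leaf(5), 3)), leaf(pair(leaf(pair(leaf(5), 3)), 4)))))

Decompose pair/2: tup(3, x2, c) ≐ tup(3, pair(leaf(5), 3), c),  leaf(pair(leaf(x2), leaf(pair(x, 4)))) ≐ leaf(pair(x, y2)).
Decompose tup/3: 3 ≐ 3,  x2 ≐ pair(leaf(5), 3),  c ≐ c.
Delete trivial equation 3 ≐ 3.
Bind x2 := pair(leaf(5), 3); substituting into the one remaining equation that mentions x2 gives: leaf(pair(leaf(pair(leaf(5), 3)), leaf(pair(x, 4)))) ≐ leaf(pair(x, y2)).
Delete trivial equation c ≐ c.
Decompose leaf/1: pair(leaf(pair(leaf(5), 3)), leaf(pair(x, 4))) ≐ pair(x, y2).
Decompose pair/2: leaf(pair(leaf(5), 3)) ≐ x,  leaf(pair(x, 4)) ≐ y2.
Bind x := leaf(pair(leaf(5), 3)); substituting into the remaining equation gives: leaf(pair(leaf(pair(leaf(5), 3)), 4)) ≐ y2.
Bind y2 := leaf(pair(leaf(pair(leaf(5), 3)), 4)).
Applying the MGU to either side gives pair(tup(3, pair(leaf(5), 3), c), leaf(pair(leaf(pair(leaf(5), 3)), leaf(pair(leaf(pair(leaf(5), 3)), 4))))).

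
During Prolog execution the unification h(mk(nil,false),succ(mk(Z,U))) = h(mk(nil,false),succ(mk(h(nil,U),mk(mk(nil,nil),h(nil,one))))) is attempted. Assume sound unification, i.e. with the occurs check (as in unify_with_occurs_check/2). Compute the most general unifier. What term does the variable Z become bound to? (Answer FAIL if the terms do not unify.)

h(nil,mk(mk(nil,nil),h(nil,one)))

Decompose h/2: mk(nil,false) = mk(nil,false),  succ(mk(Z,U)) = succ(mk(h(nil,U),mk(mk(nil,nil),h(nil,one)))).
Delete trivial equation mk(nil,false) = mk(nil,false).
Decompose succ/1: mk(Z,U) = mk(h(nil,U),mk(mk(nil,nil),h(nil,one))).
Decompose mk/2: Z = h(nil,U),  U = mk(mk(nil,nil),h(nil,one)).
Bind Z := h(nil,U); no other remaining equation mentions Z.
Bind U := mk(mk(nil,nil),h(nil,one)). Substituting into the earlier binding gives Z := h(nil,mk(mk(nil,nil),h(nil,one))).
MGU = { Z -> h(nil,mk(mk(nil,nil),h(nil,one))), U -> mk(mk(nil,nil),h(nil,one)) }, so Z -> h(nil,mk(mk(nil,nil),h(nil,one))).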